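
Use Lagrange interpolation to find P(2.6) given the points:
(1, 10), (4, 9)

Lagrange interpolation formula:
P(x) = Σ yᵢ × Lᵢ(x)
where Lᵢ(x) = Π_{j≠i} (x - xⱼ)/(xᵢ - xⱼ)

L_0(2.6) = (2.6 - 4)/(1 - 4) = 0.466667
L_1(2.6) = (2.6 - 1)/(4 - 1) = 0.533333

P(2.6) = 10×L_0(2.6) + 9×L_1(2.6)
P(2.6) = 9.466667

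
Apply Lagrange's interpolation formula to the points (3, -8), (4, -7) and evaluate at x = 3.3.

Lagrange interpolation formula:
P(x) = Σ yᵢ × Lᵢ(x)
where Lᵢ(x) = Π_{j≠i} (x - xⱼ)/(xᵢ - xⱼ)

L_0(3.3) = (3.3 - 4)/(3 - 4) = 0.700000
L_1(3.3) = (3.3 - 3)/(4 - 3) = 0.300000

P(3.3) = (-8)×L_0(3.3) + (-7)×L_1(3.3)
P(3.3) = -7.700000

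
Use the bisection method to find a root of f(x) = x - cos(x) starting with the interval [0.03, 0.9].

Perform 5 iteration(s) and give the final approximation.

f(x) = x - cos(x)
Initial interval: [0.03, 0.9]

Iteration 1:
  c_1 = (0.030000 + 0.900000)/2 = 0.465000
  f(c_1) = f(0.465000) = -0.428822
  f(a) × f(c) ≥ 0, new interval: [0.465000, 0.900000]
Iteration 2:
  c_2 = (0.465000 + 0.900000)/2 = 0.682500
  f(c_2) = f(0.682500) = -0.093498
  f(a) × f(c) ≥ 0, new interval: [0.682500, 0.900000]
Iteration 3:
  c_3 = (0.682500 + 0.900000)/2 = 0.791250
  f(c_3) = f(0.791250) = 0.088293
  f(a) × f(c) < 0, new interval: [0.682500, 0.791250]
Iteration 4:
  c_4 = (0.682500 + 0.791250)/2 = 0.736875
  f(c_4) = f(0.736875) = -0.003697
  f(a) × f(c) ≥ 0, new interval: [0.736875, 0.791250]
Iteration 5:
  c_5 = (0.736875 + 0.791250)/2 = 0.764062
  f(c_5) = f(0.764062) = 0.042031
  f(a) × f(c) < 0, new interval: [0.736875, 0.764062]

After 5 iteration(s), the approximation is c_5 = 0.764062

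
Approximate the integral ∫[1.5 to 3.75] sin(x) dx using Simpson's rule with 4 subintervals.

f(x) = sin(x)
a = 1.5, b = 3.75, n = 4
h = (b - a)/n = 0.562500

Simpson's rule: (h/3)[f(x₀) + 4f(x₁) + 2f(x₂) + ... + f(xₙ)]

x_0 = 1.5000, f(x_0) = 0.997495, coefficient = 1
x_1 = 2.0625, f(x_1) = 0.881530, coefficient = 4
x_2 = 2.6250, f(x_2) = 0.493920, coefficient = 2
x_3 = 3.1875, f(x_3) = -0.045891, coefficient = 4
x_4 = 3.7500, f(x_4) = -0.571561, coefficient = 1

I ≈ (0.562500/3) × 4.756329 = 0.891812
Exact value: 0.891297
Error: 0.000515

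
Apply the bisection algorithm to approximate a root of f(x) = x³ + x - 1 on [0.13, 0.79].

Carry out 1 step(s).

f(x) = x³ + x - 1
Initial interval: [0.13, 0.79]

Iteration 1:
  c_1 = (0.130000 + 0.790000)/2 = 0.460000
  f(c_1) = f(0.460000) = -0.442664
  f(a) × f(c) ≥ 0, new interval: [0.460000, 0.790000]

After 1 iteration(s), the approximation is c_1 = 0.460000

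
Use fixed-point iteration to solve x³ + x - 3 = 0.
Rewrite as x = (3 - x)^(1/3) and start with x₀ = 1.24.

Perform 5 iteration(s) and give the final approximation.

Equation: x³ + x - 3 = 0
Fixed-point form: x = (3 - x)^(1/3)
x₀ = 1.24

x_1 = g(1.240000) = 1.207362
x_2 = g(1.207362) = 1.214780
x_3 = g(1.214780) = 1.213102
x_4 = g(1.213102) = 1.213482
x_5 = g(1.213482) = 1.213396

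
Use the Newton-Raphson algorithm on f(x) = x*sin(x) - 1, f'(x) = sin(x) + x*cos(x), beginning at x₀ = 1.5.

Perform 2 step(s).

f(x) = x*sin(x) - 1
f'(x) = sin(x) + x*cos(x)
x₀ = 1.5

Newton-Raphson formula: x_{n+1} = x_n - f(x_n)/f'(x_n)

Iteration 1:
  f(1.500000) = 0.496242
  f'(1.500000) = 1.103601
  x_1 = 1.500000 - 0.496242/1.103601 = 1.050342
Iteration 2:
  f(1.050342) = -0.088730
  f'(1.050342) = 1.389902
  x_2 = 1.050342 - (-0.088730)/1.389902 = 1.114181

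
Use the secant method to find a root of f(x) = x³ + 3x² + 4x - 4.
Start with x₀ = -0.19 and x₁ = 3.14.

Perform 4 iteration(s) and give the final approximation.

f(x) = x³ + 3x² + 4x - 4
x₀ = -0.19, x₁ = 3.14

Secant formula: x_{n+1} = x_n - f(x_n)(x_n - x_{n-1})/(f(x_n) - f(x_{n-1}))

Iteration 1:
  f(-0.190000) = -4.658559
  f(3.140000) = 69.097944
  x_2 = 3.140000 - 69.097944×(3.140000 - (-0.190000))/(69.097944 - (-4.658559))
       = 0.020327
Iteration 2:
  f(3.140000) = 69.097944
  f(0.020327) = -3.917443
  x_3 = 0.020327 - (-3.917443)×(0.020327 - 3.140000)/(-3.917443 - 69.097944)
       = 0.187705
Iteration 3:
  f(0.020327) = -3.917443
  f(0.187705) = -3.136868
  x_4 = 0.187705 - (-3.136868)×(0.187705 - 0.020327)/(-3.136868 - (-3.917443))
       = 0.860339
Iteration 4:
  f(0.187705) = -3.136868
  f(0.860339) = 2.298713
  x_5 = 0.860339 - 2.298713×(0.860339 - 0.187705)/(2.298713 - (-3.136868))
       = 0.575881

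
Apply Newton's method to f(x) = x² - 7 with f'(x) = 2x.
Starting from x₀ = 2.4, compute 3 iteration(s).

f(x) = x² - 7
f'(x) = 2x
x₀ = 2.4

Newton-Raphson formula: x_{n+1} = x_n - f(x_n)/f'(x_n)

Iteration 1:
  f(2.400000) = -1.240000
  f'(2.400000) = 4.800000
  x_1 = 2.400000 - (-1.240000)/4.800000 = 2.658333
Iteration 2:
  f(2.658333) = 0.066736
  f'(2.658333) = 5.316667
  x_2 = 2.658333 - 0.066736/5.316667 = 2.645781
Iteration 3:
  f(2.645781) = 0.000158
  f'(2.645781) = 5.291562
  x_3 = 2.645781 - 0.000158/5.291562 = 2.645751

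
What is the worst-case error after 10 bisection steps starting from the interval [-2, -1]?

Bisection error bound: |error| ≤ (b-a)/2^n
|error| ≤ (-1 - (-2))/2^10 = 1/2^10
|error| ≤ 0.0009765625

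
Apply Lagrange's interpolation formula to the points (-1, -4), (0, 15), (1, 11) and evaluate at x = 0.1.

Lagrange interpolation formula:
P(x) = Σ yᵢ × Lᵢ(x)
where Lᵢ(x) = Π_{j≠i} (x - xⱼ)/(xᵢ - xⱼ)

L_0(0.1) = (0.1 - 0)/(-1 - 0) × (0.1 - 1)/(-1 - 1) = -0.045000
L_1(0.1) = (0.1 - (-1))/(0 - (-1)) × (0.1 - 1)/(0 - 1) = 0.990000
L_2(0.1) = (0.1 - (-1))/(1 - (-1)) × (0.1 - 0)/(1 - 0) = 0.055000

P(0.1) = (-4)×L_0(0.1) + 15×L_1(0.1) + 11×L_2(0.1)
P(0.1) = 15.635000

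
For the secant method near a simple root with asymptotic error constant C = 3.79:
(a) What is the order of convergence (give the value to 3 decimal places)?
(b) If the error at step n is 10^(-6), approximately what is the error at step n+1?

(a) Secant method has superlinear convergence with order φ = (1+√5)/2 ≈ 1.618.
    This means |e_{n+1}| ≈ C|e_n|^1.618.

(b) With |e_n| = 10^(-6) and C = 3.79:
    |e_{n+1}| ≈ 3.79 × (10^(-6))^1.618 = 3.79 × 10^(-9.71)

(a) ≈ 1.618 (golden ratio); (b) |e_{n+1}| ≈ 7.421e-10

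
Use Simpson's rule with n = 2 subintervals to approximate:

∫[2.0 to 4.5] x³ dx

f(x) = x³
a = 2.0, b = 4.5, n = 2
h = (b - a)/n = 1.250000

Simpson's rule: (h/3)[f(x₀) + 4f(x₁) + 2f(x₂) + ... + f(xₙ)]

x_0 = 2.0000, f(x_0) = 8.000000, coefficient = 1
x_1 = 3.2500, f(x_1) = 34.328125, coefficient = 4
x_2 = 4.5000, f(x_2) = 91.125000, coefficient = 1

I ≈ (1.250000/3) × 236.437500 = 98.515625
Exact value: 98.515625
Error: 0.000000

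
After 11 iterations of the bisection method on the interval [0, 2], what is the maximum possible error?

Bisection error bound: |error| ≤ (b-a)/2^n
|error| ≤ (2 - 0)/2^11 = 2/2^11
|error| ≤ 0.0009765625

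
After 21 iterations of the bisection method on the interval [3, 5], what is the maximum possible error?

Bisection error bound: |error| ≤ (b-a)/2^n
|error| ≤ (5 - 3)/2^21 = 2/2^21
|error| ≤ 0.0000009537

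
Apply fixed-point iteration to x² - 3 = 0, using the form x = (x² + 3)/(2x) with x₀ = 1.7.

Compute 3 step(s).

Equation: x² - 3 = 0
Fixed-point form: x = (x² + 3)/(2x)
x₀ = 1.7

x_1 = g(1.700000) = 1.732353
x_2 = g(1.732353) = 1.732051
x_3 = g(1.732051) = 1.732051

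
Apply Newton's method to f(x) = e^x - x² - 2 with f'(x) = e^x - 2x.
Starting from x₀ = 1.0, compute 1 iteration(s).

f(x) = e^x - x² - 2
f'(x) = e^x - 2x
x₀ = 1.0

Newton-Raphson formula: x_{n+1} = x_n - f(x_n)/f'(x_n)

Iteration 1:
  f(1.000000) = -0.281718
  f'(1.000000) = 0.718282
  x_1 = 1.000000 - (-0.281718)/0.718282 = 1.392211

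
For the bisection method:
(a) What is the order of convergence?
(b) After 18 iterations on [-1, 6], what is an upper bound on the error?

(a) Bisection has linear (order 1) convergence; the error is halved each step.

(b) Error bound = (b-a)/2^n = (6 - (-1))/2^{18}
    = 7/2^{18}

(a) 1 (linear); (b) error ≤ 2.67e-05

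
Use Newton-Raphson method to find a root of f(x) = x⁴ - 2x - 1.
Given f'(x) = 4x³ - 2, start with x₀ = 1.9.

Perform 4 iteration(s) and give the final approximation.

f(x) = x⁴ - 2x - 1
f'(x) = 4x³ - 2
x₀ = 1.9

Newton-Raphson formula: x_{n+1} = x_n - f(x_n)/f'(x_n)

Iteration 1:
  f(1.900000) = 8.232100
  f'(1.900000) = 25.436000
  x_1 = 1.900000 - 8.232100/25.436000 = 1.576360
Iteration 2:
  f(1.576360) = 2.022066
  f'(1.576360) = 13.668465
  x_2 = 1.576360 - 2.022066/13.668465 = 1.428424
Iteration 3:
  f(1.428424) = 0.306361
  f'(1.428424) = 9.658190
  x_3 = 1.428424 - 0.306361/9.658190 = 1.396703
Iteration 4:
  f(1.396703) = 0.012137
  f'(1.396703) = 8.898645
  x_4 = 1.396703 - 0.012137/8.898645 = 1.395339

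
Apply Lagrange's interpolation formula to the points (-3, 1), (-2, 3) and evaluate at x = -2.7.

Lagrange interpolation formula:
P(x) = Σ yᵢ × Lᵢ(x)
where Lᵢ(x) = Π_{j≠i} (x - xⱼ)/(xᵢ - xⱼ)

L_0(-2.7) = (-2.7 - (-2))/(-3 - (-2)) = 0.700000
L_1(-2.7) = (-2.7 - (-3))/(-2 - (-3)) = 0.300000

P(-2.7) = 1×L_0(-2.7) + 3×L_1(-2.7)
P(-2.7) = 1.600000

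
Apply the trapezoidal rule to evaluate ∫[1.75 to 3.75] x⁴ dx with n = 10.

f(x) = x⁴
a = 1.75, b = 3.75, n = 10
h = (b - a)/n = 0.200000

Trapezoidal rule: (h/2)[f(x₀) + 2f(x₁) + 2f(x₂) + ... + f(xₙ)]

x_0 = 1.7500, f(x_0) = 9.378906, coefficient = 1
x_1 = 1.9500, f(x_1) = 14.459006, coefficient = 2
x_2 = 2.1500, f(x_2) = 21.367506, coefficient = 2
x_3 = 2.3500, f(x_3) = 30.498006, coefficient = 2
x_4 = 2.5500, f(x_4) = 42.282506, coefficient = 2
x_5 = 2.7500, f(x_5) = 57.191406, coefficient = 2
x_6 = 2.9500, f(x_6) = 75.733506, coefficient = 2
x_7 = 3.1500, f(x_7) = 98.456006, coefficient = 2
x_8 = 3.3500, f(x_8) = 125.944506, coefficient = 2
x_9 = 3.5500, f(x_9) = 158.823006, coefficient = 2
x_10 = 3.7500, f(x_10) = 197.753906, coefficient = 1

I ≈ (0.200000/2) × 1456.643725 = 145.664373
Exact value: 145.032813
Error: 0.631560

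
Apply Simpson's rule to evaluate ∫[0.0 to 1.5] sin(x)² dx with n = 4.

f(x) = sin(x)²
a = 0.0, b = 1.5, n = 4
h = (b - a)/n = 0.375000

Simpson's rule: (h/3)[f(x₀) + 4f(x₁) + 2f(x₂) + ... + f(xₙ)]

x_0 = 0.0000, f(x_0) = 0.000000, coefficient = 1
x_1 = 0.3750, f(x_1) = 0.134156, coefficient = 4
x_2 = 0.7500, f(x_2) = 0.464631, coefficient = 2
x_3 = 1.1250, f(x_3) = 0.814087, coefficient = 4
x_4 = 1.5000, f(x_4) = 0.994996, coefficient = 1

I ≈ (0.375000/3) × 5.717229 = 0.714654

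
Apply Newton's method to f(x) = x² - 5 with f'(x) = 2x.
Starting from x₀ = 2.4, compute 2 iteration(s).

f(x) = x² - 5
f'(x) = 2x
x₀ = 2.4

Newton-Raphson formula: x_{n+1} = x_n - f(x_n)/f'(x_n)

Iteration 1:
  f(2.400000) = 0.760000
  f'(2.400000) = 4.800000
  x_1 = 2.400000 - 0.760000/4.800000 = 2.241667
Iteration 2:
  f(2.241667) = 0.025069
  f'(2.241667) = 4.483333
  x_2 = 2.241667 - 0.025069/4.483333 = 2.236075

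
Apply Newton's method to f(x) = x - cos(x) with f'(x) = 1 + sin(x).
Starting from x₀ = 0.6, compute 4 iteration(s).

f(x) = x - cos(x)
f'(x) = 1 + sin(x)
x₀ = 0.6

Newton-Raphson formula: x_{n+1} = x_n - f(x_n)/f'(x_n)

Iteration 1:
  f(0.600000) = -0.225336
  f'(0.600000) = 1.564642
  x_1 = 0.600000 - (-0.225336)/1.564642 = 0.744017
Iteration 2:
  f(0.744017) = 0.008264
  f'(0.744017) = 1.677249
  x_2 = 0.744017 - 0.008264/1.677249 = 0.739090
Iteration 3:
  f(0.739090) = 0.000009
  f'(0.739090) = 1.673616
  x_3 = 0.739090 - 0.000009/1.673616 = 0.739085
Iteration 4:
  f(0.739085) = 0.000000
  f'(0.739085) = 1.673612
  x_4 = 0.739085 - 0.000000/1.673612 = 0.739085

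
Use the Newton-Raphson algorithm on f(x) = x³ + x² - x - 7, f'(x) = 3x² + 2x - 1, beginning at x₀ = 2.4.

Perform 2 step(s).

f(x) = x³ + x² - x - 7
f'(x) = 3x² + 2x - 1
x₀ = 2.4

Newton-Raphson formula: x_{n+1} = x_n - f(x_n)/f'(x_n)

Iteration 1:
  f(2.400000) = 10.184000
  f'(2.400000) = 21.080000
  x_1 = 2.400000 - 10.184000/21.080000 = 1.916888
Iteration 2:
  f(1.916888) = 1.801100
  f'(1.916888) = 13.857155
  x_2 = 1.916888 - 1.801100/13.857155 = 1.786912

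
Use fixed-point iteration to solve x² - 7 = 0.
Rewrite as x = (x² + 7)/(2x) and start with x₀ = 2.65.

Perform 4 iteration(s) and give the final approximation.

Equation: x² - 7 = 0
Fixed-point form: x = (x² + 7)/(2x)
x₀ = 2.65

x_1 = g(2.650000) = 2.645755
x_2 = g(2.645755) = 2.645751
x_3 = g(2.645751) = 2.645751
x_4 = g(2.645751) = 2.645751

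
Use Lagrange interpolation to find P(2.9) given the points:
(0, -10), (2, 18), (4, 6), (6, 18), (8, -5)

Lagrange interpolation formula:
P(x) = Σ yᵢ × Lᵢ(x)
where Lᵢ(x) = Π_{j≠i} (x - xⱼ)/(xᵢ - xⱼ)

L_0(2.9) = (2.9 - 2)/(0 - 2) × (2.9 - 4)/(0 - 4) × (2.9 - 6)/(0 - 6) × (2.9 - 8)/(0 - 8) = -0.040760
L_1(2.9) = (2.9 - 0)/(2 - 0) × (2.9 - 4)/(2 - 4) × (2.9 - 6)/(2 - 6) × (2.9 - 8)/(2 - 8) = 0.525353
L_2(2.9) = (2.9 - 0)/(4 - 0) × (2.9 - 2)/(4 - 2) × (2.9 - 6)/(4 - 6) × (2.9 - 8)/(4 - 8) = 0.644752
L_3(2.9) = (2.9 - 0)/(6 - 0) × (2.9 - 2)/(6 - 2) × (2.9 - 4)/(6 - 4) × (2.9 - 8)/(6 - 8) = -0.152522
L_4(2.9) = (2.9 - 0)/(8 - 0) × (2.9 - 2)/(8 - 2) × (2.9 - 4)/(8 - 4) × (2.9 - 6)/(8 - 6) = 0.023177

P(2.9) = (-10)×L_0(2.9) + 18×L_1(2.9) + 6×L_2(2.9) + 18×L_3(2.9) + (-5)×L_4(2.9)
P(2.9) = 10.871187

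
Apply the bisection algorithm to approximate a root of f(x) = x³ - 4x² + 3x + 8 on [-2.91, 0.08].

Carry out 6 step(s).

f(x) = x³ - 4x² + 3x + 8
Initial interval: [-2.91, 0.08]

Iteration 1:
  c_1 = (-2.910000 + 0.080000)/2 = -1.415000
  f(c_1) = f(-1.415000) = -7.087048
  f(a) × f(c) ≥ 0, new interval: [-1.415000, 0.080000]
Iteration 2:
  c_2 = (-1.415000 + 0.080000)/2 = -0.667500
  f(c_2) = f(-0.667500) = 3.917866
  f(a) × f(c) < 0, new interval: [-1.415000, -0.667500]
Iteration 3:
  c_3 = (-1.415000 + (-0.667500))/2 = -1.041250
  f(c_3) = f(-1.041250) = -0.589481
  f(a) × f(c) ≥ 0, new interval: [-1.041250, -0.667500]
Iteration 4:
  c_4 = (-1.041250 + (-0.667500))/2 = -0.854375
  f(c_4) = f(-0.854375) = 1.893392
  f(a) × f(c) < 0, new interval: [-1.041250, -0.854375]
Iteration 5:
  c_5 = (-1.041250 + (-0.854375))/2 = -0.947812
  f(c_5) = f(-0.947812) = 0.711702
  f(a) × f(c) < 0, new interval: [-1.041250, -0.947812]
Iteration 6:
  c_6 = (-1.041250 + (-0.947812))/2 = -0.994531
  f(c_6) = f(-0.994531) = 0.076353
  f(a) × f(c) < 0, new interval: [-1.041250, -0.994531]

After 6 iteration(s), the approximation is c_6 = -0.994531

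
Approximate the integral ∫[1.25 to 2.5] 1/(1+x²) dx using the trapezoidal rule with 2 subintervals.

f(x) = 1/(1+x²)
a = 1.25, b = 2.5, n = 2
h = (b - a)/n = 0.625000

Trapezoidal rule: (h/2)[f(x₀) + 2f(x₁) + 2f(x₂) + ... + f(xₙ)]

x_0 = 1.2500, f(x_0) = 0.390244, coefficient = 1
x_1 = 1.8750, f(x_1) = 0.221453, coefficient = 2
x_2 = 2.5000, f(x_2) = 0.137931, coefficient = 1

I ≈ (0.625000/2) × 0.971082 = 0.303463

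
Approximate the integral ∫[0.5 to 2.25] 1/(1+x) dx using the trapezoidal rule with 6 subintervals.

f(x) = 1/(1+x)
a = 0.5, b = 2.25, n = 6
h = (b - a)/n = 0.291667

Trapezoidal rule: (h/2)[f(x₀) + 2f(x₁) + 2f(x₂) + ... + f(xₙ)]

x_0 = 0.5000, f(x_0) = 0.666667, coefficient = 1
x_1 = 0.7917, f(x_1) = 0.558140, coefficient = 2
x_2 = 1.0833, f(x_2) = 0.480000, coefficient = 2
x_3 = 1.3750, f(x_3) = 0.421053, coefficient = 2
x_4 = 1.6667, f(x_4) = 0.375000, coefficient = 2
x_5 = 1.9583, f(x_5) = 0.338028, coefficient = 2
x_6 = 2.2500, f(x_6) = 0.307692, coefficient = 1

I ≈ (0.291667/2) × 5.318800 = 0.775658
Exact value: 0.773190
Error: 0.002468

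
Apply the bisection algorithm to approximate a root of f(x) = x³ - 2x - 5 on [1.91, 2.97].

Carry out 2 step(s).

f(x) = x³ - 2x - 5
Initial interval: [1.91, 2.97]

Iteration 1:
  c_1 = (1.910000 + 2.970000)/2 = 2.440000
  f(c_1) = f(2.440000) = 4.646784
  f(a) × f(c) < 0, new interval: [1.910000, 2.440000]
Iteration 2:
  c_2 = (1.910000 + 2.440000)/2 = 2.175000
  f(c_2) = f(2.175000) = 0.939109
  f(a) × f(c) < 0, new interval: [1.910000, 2.175000]

After 2 iteration(s), the approximation is c_2 = 2.175000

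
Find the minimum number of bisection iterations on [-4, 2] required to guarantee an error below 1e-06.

We need (b-a)/2^n ≤ 1e-06
(2 - (-4))/2^n ≤ 1e-06
6/2^n ≤ 1e-06
2^n ≥ 6000000
n ≥ log₂(6000000) = 22.52
n ≥ 23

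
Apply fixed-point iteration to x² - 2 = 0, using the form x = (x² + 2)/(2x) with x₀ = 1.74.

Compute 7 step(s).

Equation: x² - 2 = 0
Fixed-point form: x = (x² + 2)/(2x)
x₀ = 1.74

x_1 = g(1.740000) = 1.444713
x_2 = g(1.444713) = 1.414535
x_3 = g(1.414535) = 1.414214
x_4 = g(1.414214) = 1.414214
x_5 = g(1.414214) = 1.414214
x_6 = g(1.414214) = 1.414214
x_7 = g(1.414214) = 1.414214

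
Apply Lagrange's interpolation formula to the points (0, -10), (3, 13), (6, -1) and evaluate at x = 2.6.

Lagrange interpolation formula:
P(x) = Σ yᵢ × Lᵢ(x)
where Lᵢ(x) = Π_{j≠i} (x - xⱼ)/(xᵢ - xⱼ)

L_0(2.6) = (2.6 - 3)/(0 - 3) × (2.6 - 6)/(0 - 6) = 0.075556
L_1(2.6) = (2.6 - 0)/(3 - 0) × (2.6 - 6)/(3 - 6) = 0.982222
L_2(2.6) = (2.6 - 0)/(6 - 0) × (2.6 - 3)/(6 - 3) = -0.057778

P(2.6) = (-10)×L_0(2.6) + 13×L_1(2.6) + (-1)×L_2(2.6)
P(2.6) = 12.071111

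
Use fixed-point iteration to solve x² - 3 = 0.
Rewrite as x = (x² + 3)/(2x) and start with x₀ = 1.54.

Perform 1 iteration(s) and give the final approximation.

Equation: x² - 3 = 0
Fixed-point form: x = (x² + 3)/(2x)
x₀ = 1.54

x_1 = g(1.540000) = 1.744026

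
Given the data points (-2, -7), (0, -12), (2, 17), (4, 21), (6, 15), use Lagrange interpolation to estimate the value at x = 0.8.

Lagrange interpolation formula:
P(x) = Σ yᵢ × Lᵢ(x)
where Lᵢ(x) = Π_{j≠i} (x - xⱼ)/(xᵢ - xⱼ)

L_0(0.8) = (0.8 - 0)/(-2 - 0) × (0.8 - 2)/(-2 - 2) × (0.8 - 4)/(-2 - 4) × (0.8 - 6)/(-2 - 6) = -0.041600
L_1(0.8) = (0.8 - (-2))/(0 - (-2)) × (0.8 - 2)/(0 - 2) × (0.8 - 4)/(0 - 4) × (0.8 - 6)/(0 - 6) = 0.582400
L_2(0.8) = (0.8 - (-2))/(2 - (-2)) × (0.8 - 0)/(2 - 0) × (0.8 - 4)/(2 - 4) × (0.8 - 6)/(2 - 6) = 0.582400
L_3(0.8) = (0.8 - (-2))/(4 - (-2)) × (0.8 - 0)/(4 - 0) × (0.8 - 2)/(4 - 2) × (0.8 - 6)/(4 - 6) = -0.145600
L_4(0.8) = (0.8 - (-2))/(6 - (-2)) × (0.8 - 0)/(6 - 0) × (0.8 - 2)/(6 - 2) × (0.8 - 4)/(6 - 4) = 0.022400

P(0.8) = (-7)×L_0(0.8) + (-12)×L_1(0.8) + 17×L_2(0.8) + 21×L_3(0.8) + 15×L_4(0.8)
P(0.8) = 0.481600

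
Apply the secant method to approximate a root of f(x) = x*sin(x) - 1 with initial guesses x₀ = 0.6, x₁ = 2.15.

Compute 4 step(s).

f(x) = x*sin(x) - 1
x₀ = 0.6, x₁ = 2.15

Secant formula: x_{n+1} = x_n - f(x_n)(x_n - x_{n-1})/(f(x_n) - f(x_{n-1}))

Iteration 1:
  f(0.600000) = -0.661215
  f(2.150000) = 0.799332
  x_2 = 2.150000 - 0.799332×(2.150000 - 0.600000)/(0.799332 - (-0.661215))
       = 1.301711
Iteration 2:
  f(2.150000) = 0.799332
  f(1.301711) = 0.254869
  x_3 = 1.301711 - 0.254869×(1.301711 - 2.150000)/(0.254869 - 0.799332)
       = 0.904619
Iteration 3:
  f(1.301711) = 0.254869
  f(0.904619) = -0.288798
  x_4 = 0.904619 - (-0.288798)×(0.904619 - 1.301711)/(-0.288798 - 0.254869)
       = 1.115556
Iteration 4:
  f(0.904619) = -0.288798
  f(1.115556) = 0.001943
  x_5 = 1.115556 - 0.001943×(1.115556 - 0.904619)/(0.001943 - (-0.288798))
       = 1.114147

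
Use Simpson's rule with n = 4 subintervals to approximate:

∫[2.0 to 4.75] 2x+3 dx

f(x) = 2x+3
a = 2.0, b = 4.75, n = 4
h = (b - a)/n = 0.687500

Simpson's rule: (h/3)[f(x₀) + 4f(x₁) + 2f(x₂) + ... + f(xₙ)]

x_0 = 2.0000, f(x_0) = 7.000000, coefficient = 1
x_1 = 2.6875, f(x_1) = 8.375000, coefficient = 4
x_2 = 3.3750, f(x_2) = 9.750000, coefficient = 2
x_3 = 4.0625, f(x_3) = 11.125000, coefficient = 4
x_4 = 4.7500, f(x_4) = 12.500000, coefficient = 1

I ≈ (0.687500/3) × 117.000000 = 26.812500
Exact value: 26.812500
Error: 0.000000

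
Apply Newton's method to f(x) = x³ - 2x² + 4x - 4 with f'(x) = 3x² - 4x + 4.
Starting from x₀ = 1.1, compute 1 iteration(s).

f(x) = x³ - 2x² + 4x - 4
f'(x) = 3x² - 4x + 4
x₀ = 1.1

Newton-Raphson formula: x_{n+1} = x_n - f(x_n)/f'(x_n)

Iteration 1:
  f(1.100000) = -0.689000
  f'(1.100000) = 3.230000
  x_1 = 1.100000 - (-0.689000)/3.230000 = 1.313313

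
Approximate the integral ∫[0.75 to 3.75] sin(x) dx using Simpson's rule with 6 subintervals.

f(x) = sin(x)
a = 0.75, b = 3.75, n = 6
h = (b - a)/n = 0.500000

Simpson's rule: (h/3)[f(x₀) + 4f(x₁) + 2f(x₂) + ... + f(xₙ)]

x_0 = 0.7500, f(x_0) = 0.681639, coefficient = 1
x_1 = 1.2500, f(x_1) = 0.948985, coefficient = 4
x_2 = 1.7500, f(x_2) = 0.983986, coefficient = 2
x_3 = 2.2500, f(x_3) = 0.778073, coefficient = 4
x_4 = 2.7500, f(x_4) = 0.381661, coefficient = 2
x_5 = 3.2500, f(x_5) = -0.108195, coefficient = 4
x_6 = 3.7500, f(x_6) = -0.571561, coefficient = 1

I ≈ (0.500000/3) × 9.316822 = 1.552804
Exact value: 1.552248
Error: 0.000555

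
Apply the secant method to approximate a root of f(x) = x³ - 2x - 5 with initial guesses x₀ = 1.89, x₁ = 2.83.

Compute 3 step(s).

f(x) = x³ - 2x - 5
x₀ = 1.89, x₁ = 2.83

Secant formula: x_{n+1} = x_n - f(x_n)(x_n - x_{n-1})/(f(x_n) - f(x_{n-1}))

Iteration 1:
  f(1.890000) = -2.028731
  f(2.830000) = 12.005187
  x_2 = 2.830000 - 12.005187×(2.830000 - 1.890000)/(12.005187 - (-2.028731))
       = 2.025886
Iteration 2:
  f(2.830000) = 12.005187
  f(2.025886) = -0.737106
  x_3 = 2.025886 - (-0.737106)×(2.025886 - 2.830000)/(-0.737106 - 12.005187)
       = 2.072401
Iteration 3:
  f(2.025886) = -0.737106
  f(2.072401) = -0.244155
  x_4 = 2.072401 - (-0.244155)×(2.072401 - 2.025886)/(-0.244155 - (-0.737106))
       = 2.095440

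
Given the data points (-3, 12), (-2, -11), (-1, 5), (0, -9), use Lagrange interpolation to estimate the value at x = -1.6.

Lagrange interpolation formula:
P(x) = Σ yᵢ × Lᵢ(x)
where Lᵢ(x) = Π_{j≠i} (x - xⱼ)/(xᵢ - xⱼ)

L_0(-1.6) = (-1.6 - (-2))/(-3 - (-2)) × (-1.6 - (-1))/(-3 - (-1)) × (-1.6 - 0)/(-3 - 0) = -0.064000
L_1(-1.6) = (-1.6 - (-3))/(-2 - (-3)) × (-1.6 - (-1))/(-2 - (-1)) × (-1.6 - 0)/(-2 - 0) = 0.672000
L_2(-1.6) = (-1.6 - (-3))/(-1 - (-3)) × (-1.6 - (-2))/(-1 - (-2)) × (-1.6 - 0)/(-1 - 0) = 0.448000
L_3(-1.6) = (-1.6 - (-3))/(0 - (-3)) × (-1.6 - (-2))/(0 - (-2)) × (-1.6 - (-1))/(0 - (-1)) = -0.056000

P(-1.6) = 12×L_0(-1.6) + (-11)×L_1(-1.6) + 5×L_2(-1.6) + (-9)×L_3(-1.6)
P(-1.6) = -5.416000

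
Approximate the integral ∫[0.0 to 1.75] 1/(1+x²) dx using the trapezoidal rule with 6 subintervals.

f(x) = 1/(1+x²)
a = 0.0, b = 1.75, n = 6
h = (b - a)/n = 0.291667

Trapezoidal rule: (h/2)[f(x₀) + 2f(x₁) + 2f(x₂) + ... + f(xₙ)]

x_0 = 0.0000, f(x_0) = 1.000000, coefficient = 1
x_1 = 0.2917, f(x_1) = 0.921600, coefficient = 2
x_2 = 0.5833, f(x_2) = 0.746114, coefficient = 2
x_3 = 0.8750, f(x_3) = 0.566372, coefficient = 2
x_4 = 1.1667, f(x_4) = 0.423529, coefficient = 2
x_5 = 1.4583, f(x_5) = 0.319822, coefficient = 2
x_6 = 1.7500, f(x_6) = 0.246154, coefficient = 1

I ≈ (0.291667/2) × 7.201029 = 1.050150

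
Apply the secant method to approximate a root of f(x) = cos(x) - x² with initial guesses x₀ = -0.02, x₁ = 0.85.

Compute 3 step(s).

f(x) = cos(x) - x²
x₀ = -0.02, x₁ = 0.85

Secant formula: x_{n+1} = x_n - f(x_n)(x_n - x_{n-1})/(f(x_n) - f(x_{n-1}))

Iteration 1:
  f(-0.020000) = 0.999400
  f(0.850000) = -0.062517
  x_2 = 0.850000 - (-0.062517)×(0.850000 - (-0.020000))/(-0.062517 - 0.999400)
       = 0.798782
Iteration 2:
  f(0.850000) = -0.062517
  f(0.798782) = 0.059528
  x_3 = 0.798782 - 0.059528×(0.798782 - 0.850000)/(0.059528 - (-0.062517))
       = 0.823764
Iteration 3:
  f(0.798782) = 0.059528
  f(0.823764) = 0.000878
  x_4 = 0.823764 - 0.000878×(0.823764 - 0.798782)/(0.000878 - 0.059528)
       = 0.824138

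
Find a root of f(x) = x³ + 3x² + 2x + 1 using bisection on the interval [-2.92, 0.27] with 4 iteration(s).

f(x) = x³ + 3x² + 2x + 1
Initial interval: [-2.92, 0.27]

Iteration 1:
  c_1 = (-2.920000 + 0.270000)/2 = -1.325000
  f(c_1) = f(-1.325000) = 1.290672
  f(a) × f(c) < 0, new interval: [-2.920000, -1.325000]
Iteration 2:
  c_2 = (-2.920000 + (-1.325000))/2 = -2.122500
  f(c_2) = f(-2.122500) = 0.708143
  f(a) × f(c) < 0, new interval: [-2.920000, -2.122500]
Iteration 3:
  c_3 = (-2.920000 + (-2.122500))/2 = -2.521250
  f(c_3) = f(-2.521250) = -0.999229
  f(a) × f(c) ≥ 0, new interval: [-2.521250, -2.122500]
Iteration 4:
  c_4 = (-2.521250 + (-2.122500))/2 = -2.321875
  f(c_4) = f(-2.321875) = 0.012092
  f(a) × f(c) < 0, new interval: [-2.521250, -2.321875]

After 4 iteration(s), the approximation is c_4 = -2.321875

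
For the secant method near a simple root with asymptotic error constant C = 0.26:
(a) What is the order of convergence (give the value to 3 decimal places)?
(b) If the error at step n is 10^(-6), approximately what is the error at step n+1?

(a) Secant method has superlinear convergence with order φ = (1+√5)/2 ≈ 1.618.
    This means |e_{n+1}| ≈ C|e_n|^1.618.

(b) With |e_n| = 10^(-6) and C = 0.26:
    |e_{n+1}| ≈ 0.26 × (10^(-6))^1.618 = 0.26 × 10^(-9.71)

(a) ≈ 1.618 (golden ratio); (b) |e_{n+1}| ≈ 5.091e-11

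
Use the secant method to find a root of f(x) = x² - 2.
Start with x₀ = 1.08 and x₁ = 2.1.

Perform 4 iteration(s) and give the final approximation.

f(x) = x² - 2
x₀ = 1.08, x₁ = 2.1

Secant formula: x_{n+1} = x_n - f(x_n)(x_n - x_{n-1})/(f(x_n) - f(x_{n-1}))

Iteration 1:
  f(1.080000) = -0.833600
  f(2.100000) = 2.410000
  x_2 = 2.100000 - 2.410000×(2.100000 - 1.080000)/(2.410000 - (-0.833600))
       = 1.342138
Iteration 2:
  f(2.100000) = 2.410000
  f(1.342138) = -0.198665
  x_3 = 1.342138 - (-0.198665)×(1.342138 - 2.100000)/(-0.198665 - 2.410000)
       = 1.399854
Iteration 3:
  f(1.342138) = -0.198665
  f(1.399854) = -0.040409
  x_4 = 1.399854 - (-0.040409)×(1.399854 - 1.342138)/(-0.040409 - (-0.198665))
       = 1.414591
Iteration 4:
  f(1.399854) = -0.040409
  f(1.414591) = 0.001068
  x_5 = 1.414591 - 0.001068×(1.414591 - 1.399854)/(0.001068 - (-0.040409))
       = 1.414212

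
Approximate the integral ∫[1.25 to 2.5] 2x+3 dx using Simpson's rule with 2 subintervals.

f(x) = 2x+3
a = 1.25, b = 2.5, n = 2
h = (b - a)/n = 0.625000

Simpson's rule: (h/3)[f(x₀) + 4f(x₁) + 2f(x₂) + ... + f(xₙ)]

x_0 = 1.2500, f(x_0) = 5.500000, coefficient = 1
x_1 = 1.8750, f(x_1) = 6.750000, coefficient = 4
x_2 = 2.5000, f(x_2) = 8.000000, coefficient = 1

I ≈ (0.625000/3) × 40.500000 = 8.437500
Exact value: 8.437500
Error: 0.000000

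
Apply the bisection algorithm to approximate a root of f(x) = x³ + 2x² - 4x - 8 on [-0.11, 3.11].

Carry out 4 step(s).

f(x) = x³ + 2x² - 4x - 8
Initial interval: [-0.11, 3.11]

Iteration 1:
  c_1 = (-0.110000 + 3.110000)/2 = 1.500000
  f(c_1) = f(1.500000) = -6.125000
  f(a) × f(c) ≥ 0, new interval: [1.500000, 3.110000]
Iteration 2:
  c_2 = (1.500000 + 3.110000)/2 = 2.305000
  f(c_2) = f(2.305000) = 5.652573
  f(a) × f(c) < 0, new interval: [1.500000, 2.305000]
Iteration 3:
  c_3 = (1.500000 + 2.305000)/2 = 1.902500
  f(c_3) = f(1.902500) = -1.484877
  f(a) × f(c) ≥ 0, new interval: [1.902500, 2.305000]
Iteration 4:
  c_4 = (1.902500 + 2.305000)/2 = 2.103750
  f(c_4) = f(2.103750) = 1.747229
  f(a) × f(c) < 0, new interval: [1.902500, 2.103750]

After 4 iteration(s), the approximation is c_4 = 2.103750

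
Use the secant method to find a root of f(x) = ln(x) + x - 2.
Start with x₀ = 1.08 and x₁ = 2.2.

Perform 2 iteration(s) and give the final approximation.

f(x) = ln(x) + x - 2
x₀ = 1.08, x₁ = 2.2

Secant formula: x_{n+1} = x_n - f(x_n)(x_n - x_{n-1})/(f(x_n) - f(x_{n-1}))

Iteration 1:
  f(1.080000) = -0.843039
  f(2.200000) = 0.988457
  x_2 = 2.200000 - 0.988457×(2.200000 - 1.080000)/(0.988457 - (-0.843039))
       = 1.595537
Iteration 2:
  f(2.200000) = 0.988457
  f(1.595537) = 0.062747
  x_3 = 1.595537 - 0.062747×(1.595537 - 2.200000)/(0.062747 - 0.988457)
       = 1.554565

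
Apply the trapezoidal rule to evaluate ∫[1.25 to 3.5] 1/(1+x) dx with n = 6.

f(x) = 1/(1+x)
a = 1.25, b = 3.5, n = 6
h = (b - a)/n = 0.375000

Trapezoidal rule: (h/2)[f(x₀) + 2f(x₁) + 2f(x₂) + ... + f(xₙ)]

x_0 = 1.2500, f(x_0) = 0.444444, coefficient = 1
x_1 = 1.6250, f(x_1) = 0.380952, coefficient = 2
x_2 = 2.0000, f(x_2) = 0.333333, coefficient = 2
x_3 = 2.3750, f(x_3) = 0.296296, coefficient = 2
x_4 = 2.7500, f(x_4) = 0.266667, coefficient = 2
x_5 = 3.1250, f(x_5) = 0.242424, coefficient = 2
x_6 = 3.5000, f(x_6) = 0.222222, coefficient = 1

I ≈ (0.375000/2) × 3.706013 = 0.694877
Exact value: 0.693147
Error: 0.001730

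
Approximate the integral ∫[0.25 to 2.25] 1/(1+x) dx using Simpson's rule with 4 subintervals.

f(x) = 1/(1+x)
a = 0.25, b = 2.25, n = 4
h = (b - a)/n = 0.500000

Simpson's rule: (h/3)[f(x₀) + 4f(x₁) + 2f(x₂) + ... + f(xₙ)]

x_0 = 0.2500, f(x_0) = 0.800000, coefficient = 1
x_1 = 0.7500, f(x_1) = 0.571429, coefficient = 4
x_2 = 1.2500, f(x_2) = 0.444444, coefficient = 2
x_3 = 1.7500, f(x_3) = 0.363636, coefficient = 4
x_4 = 2.2500, f(x_4) = 0.307692, coefficient = 1

I ≈ (0.500000/3) × 5.736841 = 0.956140
Exact value: 0.955511
Error: 0.000629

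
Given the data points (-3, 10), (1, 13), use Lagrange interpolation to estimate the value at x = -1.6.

Lagrange interpolation formula:
P(x) = Σ yᵢ × Lᵢ(x)
where Lᵢ(x) = Π_{j≠i} (x - xⱼ)/(xᵢ - xⱼ)

L_0(-1.6) = (-1.6 - 1)/(-3 - 1) = 0.650000
L_1(-1.6) = (-1.6 - (-3))/(1 - (-3)) = 0.350000

P(-1.6) = 10×L_0(-1.6) + 13×L_1(-1.6)
P(-1.6) = 11.050000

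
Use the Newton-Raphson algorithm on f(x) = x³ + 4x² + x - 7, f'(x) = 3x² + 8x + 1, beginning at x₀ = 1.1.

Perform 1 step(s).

f(x) = x³ + 4x² + x - 7
f'(x) = 3x² + 8x + 1
x₀ = 1.1

Newton-Raphson formula: x_{n+1} = x_n - f(x_n)/f'(x_n)

Iteration 1:
  f(1.100000) = 0.271000
  f'(1.100000) = 13.430000
  x_1 = 1.100000 - 0.271000/13.430000 = 1.079821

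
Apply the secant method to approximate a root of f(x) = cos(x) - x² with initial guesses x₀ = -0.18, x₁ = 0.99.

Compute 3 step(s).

f(x) = cos(x) - x²
x₀ = -0.18, x₁ = 0.99

Secant formula: x_{n+1} = x_n - f(x_n)(x_n - x_{n-1})/(f(x_n) - f(x_{n-1}))

Iteration 1:
  f(-0.180000) = 0.951444
  f(0.990000) = -0.431410
  x_2 = 0.990000 - (-0.431410)×(0.990000 - (-0.180000))/(-0.431410 - 0.951444)
       = 0.624994
Iteration 2:
  f(0.990000) = -0.431410
  f(0.624994) = 0.420349
  x_3 = 0.624994 - 0.420349×(0.624994 - 0.990000)/(0.420349 - (-0.431410))
       = 0.805127
Iteration 3:
  f(0.624994) = 0.420349
  f(0.805127) = 0.044790
  x_4 = 0.805127 - 0.044790×(0.805127 - 0.624994)/(0.044790 - 0.420349)
       = 0.826610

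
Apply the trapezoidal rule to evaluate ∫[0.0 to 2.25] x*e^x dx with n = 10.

f(x) = x*e^x
a = 0.0, b = 2.25, n = 10
h = (b - a)/n = 0.225000

Trapezoidal rule: (h/2)[f(x₀) + 2f(x₁) + 2f(x₂) + ... + f(xₙ)]

x_0 = 0.0000, f(x_0) = 0.000000, coefficient = 1
x_1 = 0.2250, f(x_1) = 0.281773, coefficient = 2
x_2 = 0.4500, f(x_2) = 0.705740, coefficient = 2
x_3 = 0.6750, f(x_3) = 1.325722, coefficient = 2
x_4 = 0.9000, f(x_4) = 2.213643, coefficient = 2
x_5 = 1.1250, f(x_5) = 3.465244, coefficient = 2
x_6 = 1.3500, f(x_6) = 5.207524, coefficient = 2
x_7 = 1.5750, f(x_7) = 7.608418, coefficient = 2
x_8 = 1.8000, f(x_8) = 10.889365, coefficient = 2
x_9 = 2.0250, f(x_9) = 15.341625, coefficient = 2
x_10 = 2.2500, f(x_10) = 21.347406, coefficient = 1

I ≈ (0.225000/2) × 115.425515 = 12.985370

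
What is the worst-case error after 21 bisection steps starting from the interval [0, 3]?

Bisection error bound: |error| ≤ (b-a)/2^n
|error| ≤ (3 - 0)/2^21 = 3/2^21
|error| ≤ 0.0000014305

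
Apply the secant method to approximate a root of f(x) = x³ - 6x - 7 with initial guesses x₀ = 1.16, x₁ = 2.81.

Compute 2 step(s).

f(x) = x³ - 6x - 7
x₀ = 1.16, x₁ = 2.81

Secant formula: x_{n+1} = x_n - f(x_n)(x_n - x_{n-1})/(f(x_n) - f(x_{n-1}))

Iteration 1:
  f(1.160000) = -12.399104
  f(2.810000) = -1.671959
  x_2 = 2.810000 - (-1.671959)×(2.810000 - 1.160000)/(-1.671959 - (-12.399104))
       = 3.067173
Iteration 2:
  f(2.810000) = -1.671959
  f(3.067173) = 3.451547
  x_3 = 3.067173 - 3.451547×(3.067173 - 2.810000)/(3.451547 - (-1.671959))
       = 2.893924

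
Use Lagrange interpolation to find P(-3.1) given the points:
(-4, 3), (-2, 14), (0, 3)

Lagrange interpolation formula:
P(x) = Σ yᵢ × Lᵢ(x)
where Lᵢ(x) = Π_{j≠i} (x - xⱼ)/(xᵢ - xⱼ)

L_0(-3.1) = (-3.1 - (-2))/(-4 - (-2)) × (-3.1 - 0)/(-4 - 0) = 0.426250
L_1(-3.1) = (-3.1 - (-4))/(-2 - (-4)) × (-3.1 - 0)/(-2 - 0) = 0.697500
L_2(-3.1) = (-3.1 - (-4))/(0 - (-4)) × (-3.1 - (-2))/(0 - (-2)) = -0.123750

P(-3.1) = 3×L_0(-3.1) + 14×L_1(-3.1) + 3×L_2(-3.1)
P(-3.1) = 10.672500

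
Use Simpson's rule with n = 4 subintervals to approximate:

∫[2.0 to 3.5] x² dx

f(x) = x²
a = 2.0, b = 3.5, n = 4
h = (b - a)/n = 0.375000

Simpson's rule: (h/3)[f(x₀) + 4f(x₁) + 2f(x₂) + ... + f(xₙ)]

x_0 = 2.0000, f(x_0) = 4.000000, coefficient = 1
x_1 = 2.3750, f(x_1) = 5.640625, coefficient = 4
x_2 = 2.7500, f(x_2) = 7.562500, coefficient = 2
x_3 = 3.1250, f(x_3) = 9.765625, coefficient = 4
x_4 = 3.5000, f(x_4) = 12.250000, coefficient = 1

I ≈ (0.375000/3) × 93.000000 = 11.625000
Exact value: 11.625000
Error: 0.000000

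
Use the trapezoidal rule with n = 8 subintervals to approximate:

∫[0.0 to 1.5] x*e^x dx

f(x) = x*e^x
a = 0.0, b = 1.5, n = 8
h = (b - a)/n = 0.187500

Trapezoidal rule: (h/2)[f(x₀) + 2f(x₁) + 2f(x₂) + ... + f(xₙ)]

x_0 = 0.0000, f(x_0) = 0.000000, coefficient = 1
x_1 = 0.1875, f(x_1) = 0.226168, coefficient = 2
x_2 = 0.3750, f(x_2) = 0.545622, coefficient = 2
x_3 = 0.5625, f(x_3) = 0.987218, coefficient = 2
x_4 = 0.7500, f(x_4) = 1.587750, coefficient = 2
x_5 = 0.9375, f(x_5) = 2.393990, coefficient = 2
x_6 = 1.1250, f(x_6) = 3.465244, coefficient = 2
x_7 = 1.3125, f(x_7) = 4.876529, coefficient = 2
x_8 = 1.5000, f(x_8) = 6.722534, coefficient = 1

I ≈ (0.187500/2) × 34.887576 = 3.270710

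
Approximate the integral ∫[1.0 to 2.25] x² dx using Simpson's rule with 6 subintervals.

f(x) = x²
a = 1.0, b = 2.25, n = 6
h = (b - a)/n = 0.208333

Simpson's rule: (h/3)[f(x₀) + 4f(x₁) + 2f(x₂) + ... + f(xₙ)]

x_0 = 1.0000, f(x_0) = 1.000000, coefficient = 1
x_1 = 1.2083, f(x_1) = 1.460069, coefficient = 4
x_2 = 1.4167, f(x_2) = 2.006944, coefficient = 2
x_3 = 1.6250, f(x_3) = 2.640625, coefficient = 4
x_4 = 1.8333, f(x_4) = 3.361111, coefficient = 2
x_5 = 2.0417, f(x_5) = 4.168403, coefficient = 4
x_6 = 2.2500, f(x_6) = 5.062500, coefficient = 1

I ≈ (0.208333/3) × 49.875000 = 3.463542
Exact value: 3.463542
Error: 0.000000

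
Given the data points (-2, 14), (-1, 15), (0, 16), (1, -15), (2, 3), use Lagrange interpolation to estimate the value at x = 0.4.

Lagrange interpolation formula:
P(x) = Σ yᵢ × Lᵢ(x)
where Lᵢ(x) = Π_{j≠i} (x - xⱼ)/(xᵢ - xⱼ)

L_0(0.4) = (0.4 - (-1))/(-2 - (-1)) × (0.4 - 0)/(-2 - 0) × (0.4 - 1)/(-2 - 1) × (0.4 - 2)/(-2 - 2) = 0.022400
L_1(0.4) = (0.4 - (-2))/(-1 - (-2)) × (0.4 - 0)/(-1 - 0) × (0.4 - 1)/(-1 - 1) × (0.4 - 2)/(-1 - 2) = -0.153600
L_2(0.4) = (0.4 - (-2))/(0 - (-2)) × (0.4 - (-1))/(0 - (-1)) × (0.4 - 1)/(0 - 1) × (0.4 - 2)/(0 - 2) = 0.806400
L_3(0.4) = (0.4 - (-2))/(1 - (-2)) × (0.4 - (-1))/(1 - (-1)) × (0.4 - 0)/(1 - 0) × (0.4 - 2)/(1 - 2) = 0.358400
L_4(0.4) = (0.4 - (-2))/(2 - (-2)) × (0.4 - (-1))/(2 - (-1)) × (0.4 - 0)/(2 - 0) × (0.4 - 1)/(2 - 1) = -0.033600

P(0.4) = 14×L_0(0.4) + 15×L_1(0.4) + 16×L_2(0.4) + (-15)×L_3(0.4) + 3×L_4(0.4)
P(0.4) = 5.435200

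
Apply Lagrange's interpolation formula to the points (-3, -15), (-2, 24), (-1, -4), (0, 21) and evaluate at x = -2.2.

Lagrange interpolation formula:
P(x) = Σ yᵢ × Lᵢ(x)
where Lᵢ(x) = Π_{j≠i} (x - xⱼ)/(xᵢ - xⱼ)

L_0(-2.2) = (-2.2 - (-2))/(-3 - (-2)) × (-2.2 - (-1))/(-3 - (-1)) × (-2.2 - 0)/(-3 - 0) = 0.088000
L_1(-2.2) = (-2.2 - (-3))/(-2 - (-3)) × (-2.2 - (-1))/(-2 - (-1)) × (-2.2 - 0)/(-2 - 0) = 1.056000
L_2(-2.2) = (-2.2 - (-3))/(-1 - (-3)) × (-2.2 - (-2))/(-1 - (-2)) × (-2.2 - 0)/(-1 - 0) = -0.176000
L_3(-2.2) = (-2.2 - (-3))/(0 - (-3)) × (-2.2 - (-2))/(0 - (-2)) × (-2.2 - (-1))/(0 - (-1)) = 0.032000

P(-2.2) = (-15)×L_0(-2.2) + 24×L_1(-2.2) + (-4)×L_2(-2.2) + 21×L_3(-2.2)
P(-2.2) = 25.400000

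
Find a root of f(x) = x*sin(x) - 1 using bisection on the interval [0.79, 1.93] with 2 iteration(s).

f(x) = x*sin(x) - 1
Initial interval: [0.79, 1.93]

Iteration 1:
  c_1 = (0.790000 + 1.930000)/2 = 1.360000
  f(c_1) = f(1.360000) = 0.329896
  f(a) × f(c) < 0, new interval: [0.790000, 1.360000]
Iteration 2:
  c_2 = (0.790000 + 1.360000)/2 = 1.075000
  f(c_2) = f(1.075000) = -0.054441
  f(a) × f(c) ≥ 0, new interval: [1.075000, 1.360000]

After 2 iteration(s), the approximation is c_2 = 1.075000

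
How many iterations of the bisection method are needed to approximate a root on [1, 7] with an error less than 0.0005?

We need (b-a)/2^n ≤ 0.0005
(7 - 1)/2^n ≤ 0.0005
6/2^n ≤ 0.0005
2^n ≥ 12000
n ≥ log₂(12000) = 13.55
n ≥ 14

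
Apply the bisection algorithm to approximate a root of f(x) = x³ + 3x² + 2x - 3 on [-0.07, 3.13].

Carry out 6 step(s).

f(x) = x³ + 3x² + 2x - 3
Initial interval: [-0.07, 3.13]

Iteration 1:
  c_1 = (-0.070000 + 3.130000)/2 = 1.530000
  f(c_1) = f(1.530000) = 10.664277
  f(a) × f(c) < 0, new interval: [-0.070000, 1.530000]
Iteration 2:
  c_2 = (-0.070000 + 1.530000)/2 = 0.730000
  f(c_2) = f(0.730000) = 0.447717
  f(a) × f(c) < 0, new interval: [-0.070000, 0.730000]
Iteration 3:
  c_3 = (-0.070000 + 0.730000)/2 = 0.330000
  f(c_3) = f(0.330000) = -1.977363
  f(a) × f(c) ≥ 0, new interval: [0.330000, 0.730000]
Iteration 4:
  c_4 = (0.330000 + 0.730000)/2 = 0.530000
  f(c_4) = f(0.530000) = -0.948423
  f(a) × f(c) ≥ 0, new interval: [0.530000, 0.730000]
Iteration 5:
  c_5 = (0.530000 + 0.730000)/2 = 0.630000
  f(c_5) = f(0.630000) = -0.299253
  f(a) × f(c) ≥ 0, new interval: [0.630000, 0.730000]
Iteration 6:
  c_6 = (0.630000 + 0.730000)/2 = 0.680000
  f(c_6) = f(0.680000) = 0.061632
  f(a) × f(c) < 0, new interval: [0.630000, 0.680000]

After 6 iteration(s), the approximation is c_6 = 0.680000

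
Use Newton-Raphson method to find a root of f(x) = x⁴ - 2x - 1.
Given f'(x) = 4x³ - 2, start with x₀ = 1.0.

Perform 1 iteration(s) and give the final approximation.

f(x) = x⁴ - 2x - 1
f'(x) = 4x³ - 2
x₀ = 1.0

Newton-Raphson formula: x_{n+1} = x_n - f(x_n)/f'(x_n)

Iteration 1:
  f(1.000000) = -2.000000
  f'(1.000000) = 2.000000
  x_1 = 1.000000 - (-2.000000)/2.000000 = 2.000000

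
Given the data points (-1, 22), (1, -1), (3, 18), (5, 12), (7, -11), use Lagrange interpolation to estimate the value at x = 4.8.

Lagrange interpolation formula:
P(x) = Σ yᵢ × Lᵢ(x)
where Lᵢ(x) = Π_{j≠i} (x - xⱼ)/(xᵢ - xⱼ)

L_0(4.8) = (4.8 - 1)/(-1 - 1) × (4.8 - 3)/(-1 - 3) × (4.8 - 5)/(-1 - 5) × (4.8 - 7)/(-1 - 7) = 0.007838
L_1(4.8) = (4.8 - (-1))/(1 - (-1)) × (4.8 - 3)/(1 - 3) × (4.8 - 5)/(1 - 5) × (4.8 - 7)/(1 - 7) = -0.047850
L_2(4.8) = (4.8 - (-1))/(3 - (-1)) × (4.8 - 1)/(3 - 1) × (4.8 - 5)/(3 - 5) × (4.8 - 7)/(3 - 7) = 0.151525
L_3(4.8) = (4.8 - (-1))/(5 - (-1)) × (4.8 - 1)/(5 - 1) × (4.8 - 3)/(5 - 3) × (4.8 - 7)/(5 - 7) = 0.909150
L_4(4.8) = (4.8 - (-1))/(7 - (-1)) × (4.8 - 1)/(7 - 1) × (4.8 - 3)/(7 - 3) × (4.8 - 5)/(7 - 5) = -0.020663

P(4.8) = 22×L_0(4.8) + (-1)×L_1(4.8) + 18×L_2(4.8) + 12×L_3(4.8) + (-11)×L_4(4.8)
P(4.8) = 14.084813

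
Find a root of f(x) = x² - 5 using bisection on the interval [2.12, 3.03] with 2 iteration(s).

f(x) = x² - 5
Initial interval: [2.12, 3.03]

Iteration 1:
  c_1 = (2.120000 + 3.030000)/2 = 2.575000
  f(c_1) = f(2.575000) = 1.630625
  f(a) × f(c) < 0, new interval: [2.120000, 2.575000]
Iteration 2:
  c_2 = (2.120000 + 2.575000)/2 = 2.347500
  f(c_2) = f(2.347500) = 0.510756
  f(a) × f(c) < 0, new interval: [2.120000, 2.347500]

After 2 iteration(s), the approximation is c_2 = 2.347500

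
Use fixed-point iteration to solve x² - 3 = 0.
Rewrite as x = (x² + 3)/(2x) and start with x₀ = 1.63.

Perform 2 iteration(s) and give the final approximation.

Equation: x² - 3 = 0
Fixed-point form: x = (x² + 3)/(2x)
x₀ = 1.63

x_1 = g(1.630000) = 1.735245
x_2 = g(1.735245) = 1.732054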